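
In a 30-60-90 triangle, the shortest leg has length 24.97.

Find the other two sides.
In a 30-60-90 triangle the sides are in ratio 1 : √3 : 2 (short leg : long leg : hypotenuse).
Long leg = 24.97·√3 ≈ 24.97·1.73205 ≈ 43.2493
Hypotenuse = 2·24.97 = 49.94

Long leg = 24.97√3 = 43.25, Hypotenuse = 49.94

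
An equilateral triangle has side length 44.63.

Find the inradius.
r = Area/s with s the semi-perimeter.
Area = (√3/4)·44.63² = (√3/4)·1991.8369 ≈ 0.433013·1991.8369 ≈ 862.491
s = 3·44.63/2 = 66.945
r ≈ 862.491/66.945 ≈ 12.8836
(Equivalently r = side/(2√3) = 44.63/3.4641 ≈ 12.8836.)

r = 12.88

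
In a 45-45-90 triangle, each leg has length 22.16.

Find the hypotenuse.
In a 45-45-90 triangle the sides are in ratio 1 : 1 : √2, so hypotenuse = leg·√2.
Hypotenuse = 22.16·√2 ≈ 22.16·1.41421 ≈ 31.339

Hypotenuse = 22.16√2 = 31.34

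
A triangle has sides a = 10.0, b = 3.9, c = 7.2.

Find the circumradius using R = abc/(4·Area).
First find the area with Heron's formula.
s = (10.0 + 3.9 + 7.2)/2 = 10.55
Area = √(s(s−a)(s−b)(s−c)) = √(10.55·0.55·6.65·3.35) ≈ √129.265 ≈ 11.3695
abc = 10.0·3.9·7.2 = 280.8
R = abc/(4·Area) ≈ 280.8/(4·11.3695) = 280.8/45.4779 ≈ 6.17442

R = 6.174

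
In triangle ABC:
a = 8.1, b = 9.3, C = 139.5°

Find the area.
Two sides and the included angle (SAS): A = ½·a·b·sin(C) = ½·8.1·9.3·sin(139.5°)
sin(139.5°) ≈ 0.649448
A ≈ ½·75.33·0.649448 = 37.665·0.649448 ≈ 24.4615

Area = 24.46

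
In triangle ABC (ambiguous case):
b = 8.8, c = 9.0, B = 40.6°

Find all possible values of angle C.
b/sin(B) = c/sin(C)  ⇒  sin(C) = c·sin(B)/b = 9.0·sin(40.6°)/8.8
sin(40.6°) ≈ 0.650774
sin(C) ≈ 9.0·0.650774/8.8 ≈ 5.85697/8.8 ≈ 0.665565
Candidate 1: C₁ = arcsin(0.665565) ≈ 41.7256°  →  A = 180° − 40.6° − 41.7256° ≈ 97.6744° > 0, valid
Candidate 2: C₂ = 180° − C₁ ≈ 138.274°  →  A = 180° − 40.6° − 138.274° ≈ 1.12565° > 0, valid

C = 41.73° or C = 138.3° (two solutions)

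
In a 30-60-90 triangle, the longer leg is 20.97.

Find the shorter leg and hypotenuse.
In a 30-60-90 triangle the sides are in ratio 1 : √3 : 2, so short leg = long leg/√3 and hypotenuse = 2·(short leg).
Short leg = 20.97/√3 ≈ 20.97/1.73205 ≈ 12.107
Hypotenuse = 2·12.107 ≈ 24.2141

Short leg = 12.11, Hypotenuse = 24.21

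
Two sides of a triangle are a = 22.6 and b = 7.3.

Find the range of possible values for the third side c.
Triangle inequality: |a − b| < c < a + b
|a − b| = |22.6 − 7.3| = 15.3
a + b = 22.6 + 7.3 = 29.9

15.3 < c < 29.9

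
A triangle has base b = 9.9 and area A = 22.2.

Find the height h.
A = ½·b·h  ⇒  h = 2A/b = 2·22.2/9.9 = 44.4/9.9 ≈ 4.48485

h = 4.485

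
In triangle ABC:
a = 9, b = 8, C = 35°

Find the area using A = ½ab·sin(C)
A = ½·a·b·sin(C) = ½·9·8·sin(35°)
sin(35°) ≈ 0.573576
A ≈ ½·72·0.573576 = 36·0.573576 ≈ 20.6488

Area = 20.65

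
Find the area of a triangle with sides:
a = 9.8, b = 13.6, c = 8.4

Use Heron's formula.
s = (9.8 + 13.6 + 8.4)/2 = 31.8/2 = 15.9
s − a = 6.1, s − b = 2.3, s − c = 7.5
s(s−a)(s−b)(s−c) = 15.9·6.1·2.3·7.5 ≈ 1673.08
Area = √1673.08 ≈ 40.9033

Area = 40.9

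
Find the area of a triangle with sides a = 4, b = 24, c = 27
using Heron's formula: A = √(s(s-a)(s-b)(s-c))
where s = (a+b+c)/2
s = (4 + 24 + 27)/2 = 55/2 = 27.5
s − a = 23.5, s − b = 3.5, s − c = 0.5
s(s−a)(s−b)(s−c) = 27.5·23.5·3.5·0.5 = 1130.9375
Area = √1130.9375 ≈ 33.6294

s = 27.5, Area = 33.63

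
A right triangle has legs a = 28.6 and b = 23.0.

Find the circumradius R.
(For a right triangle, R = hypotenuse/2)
Hypotenuse c = √(a² + b²) = √(817.96 + 529) = √1346.96 ≈ 36.701
R = c/2 ≈ 36.701/2 ≈ 18.3505

R = 18.35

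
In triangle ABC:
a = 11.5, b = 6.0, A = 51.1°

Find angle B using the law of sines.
a/sin(A) = b/sin(B)  ⇒  sin(B) = b·sin(A)/a = 6.0·sin(51.1°)/11.5
sin(51.1°) ≈ 0.778243
sin(B) ≈ 6.0·0.778243/11.5 ≈ 4.66946/11.5 ≈ 0.40604
B = arcsin(0.40604) ≈ 23.9563°
(Since b ≤ a we need B ≤ A, so the obtuse alternative 180° − 23.9563° ≈ 156.044° is rejected.)

B = 23.96°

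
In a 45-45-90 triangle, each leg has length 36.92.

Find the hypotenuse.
In a 45-45-90 triangle the sides are in ratio 1 : 1 : √2, so hypotenuse = leg·√2.
Hypotenuse = 36.92·√2 ≈ 36.92·1.41421 ≈ 52.2128

Hypotenuse = 36.92√2 = 52.21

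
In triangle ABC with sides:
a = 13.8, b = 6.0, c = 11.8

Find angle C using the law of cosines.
c² = a² + b² − 2ab·cos(C)  ⇒  cos(C) = (a² + b² − c²)/(2ab)
cos(C) = (13.8² + 6.0² − 11.8²)/(2·13.8·6.0) = (190.44 + 36 − 139.24)/165.6 = 87.2/165.6 ≈ 0.52657
C = arccos(0.52657) ≈ 58.226°

C = 58.23°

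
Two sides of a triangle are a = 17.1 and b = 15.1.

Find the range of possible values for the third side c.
Triangle inequality: |a − b| < c < a + b
|a − b| = |17.1 − 15.1| = 2
a + b = 17.1 + 15.1 = 32.2

2 < c < 32.2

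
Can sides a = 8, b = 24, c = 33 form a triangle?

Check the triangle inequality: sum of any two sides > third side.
a + b vs c: 8 + 24 = 32 ≤ 33  ✗
a + c vs b: 8 + 33 = 41 > 24  ✓
b + c vs a: 24 + 33 = 57 > 8  ✓

No: 8 + 24 = 32 is not > 33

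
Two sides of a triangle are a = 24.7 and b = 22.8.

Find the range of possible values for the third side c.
Triangle inequality: |a − b| < c < a + b
|a − b| = |24.7 − 22.8| = 1.9
a + b = 24.7 + 22.8 = 47.5

1.9 < c < 47.5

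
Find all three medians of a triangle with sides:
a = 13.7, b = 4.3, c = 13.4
Median formula: m_a = ½√(2b² + 2c² − a²) (and cyclically). a² = 187.69, b² = 18.49, c² = 179.56.
m_a = ½√(2·18.49 + 2·179.56 − 187.69) = ½√208.41 ≈ ½·14.4364 ≈ 7.21821
m_b = ½√(2·187.69 + 2·179.56 − 18.49) = ½√716.01 ≈ ½·26.7584 ≈ 13.3792
m_c = ½√(2·187.69 + 2·18.49 − 179.56) = ½√232.8 ≈ ½·15.2578 ≈ 7.62889

m_a = 7.218, m_b = 13.38, m_c = 7.629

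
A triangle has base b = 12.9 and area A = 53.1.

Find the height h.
A = ½·b·h  ⇒  h = 2A/b = 2·53.1/12.9 = 106.2/12.9 ≈ 8.23256

h = 8.233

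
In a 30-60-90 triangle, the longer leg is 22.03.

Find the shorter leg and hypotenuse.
In a 30-60-90 triangle the sides are in ratio 1 : √3 : 2, so short leg = long leg/√3 and hypotenuse = 2·(short leg).
Short leg = 22.03/√3 ≈ 22.03/1.73205 ≈ 12.719
Hypotenuse = 2·12.719 ≈ 25.4381

Short leg = 12.72, Hypotenuse = 25.44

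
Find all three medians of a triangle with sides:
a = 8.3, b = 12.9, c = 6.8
Median formula: m_a = ½√(2b² + 2c² − a²) (and cyclically). a² = 68.89, b² = 166.41, c² = 46.24.
m_a = ½√(2·166.41 + 2·46.24 − 68.89) = ½√356.41 ≈ ½·18.8788 ≈ 9.43941
m_b = ½√(2·68.89 + 2·46.24 − 166.41) = ½√63.85 ≈ ½·7.99062 ≈ 3.99531
m_c = ½√(2·68.89 + 2·166.41 − 46.24) = ½√424.36 ≈ ½·20.6 ≈ 10.3

m_a = 9.439, m_b = 3.995, m_c = 10.3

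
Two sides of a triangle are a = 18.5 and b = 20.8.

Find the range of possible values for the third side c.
Triangle inequality: |a − b| < c < a + b
|a − b| = |18.5 − 20.8| = 2.3
a + b = 18.5 + 20.8 = 39.3

2.3 < c < 39.3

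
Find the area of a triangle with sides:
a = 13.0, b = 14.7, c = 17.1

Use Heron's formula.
s = (13.0 + 14.7 + 17.1)/2 = 44.8/2 = 22.4
s − a = 9.4, s − b = 7.7, s − c = 5.3
s(s−a)(s−b)(s−c) = 22.4·9.4·7.7·5.3 ≈ 8592.95
Area = √8592.95 ≈ 92.6982

Area = 92.7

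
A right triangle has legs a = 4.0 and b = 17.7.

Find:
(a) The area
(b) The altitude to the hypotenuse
(a) The legs are perpendicular, so Area = ½·a·b = ½·4.0·17.7 = ½·70.8 = 35.4
(b) Hypotenuse c = √(a² + b²) = √(16 + 313.29) = √329.29 ≈ 18.1463
    Area = ½·c·h_c  ⇒  h_c = 2·Area/c = 70.8/18.1463 ≈ 3.90161

Area = 35.4, h_c = 3.902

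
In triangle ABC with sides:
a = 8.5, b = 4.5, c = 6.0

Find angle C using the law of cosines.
c² = a² + b² − 2ab·cos(C)  ⇒  cos(C) = (a² + b² − c²)/(2ab)
cos(C) = (8.5² + 4.5² − 6.0²)/(2·8.5·4.5) = (72.25 + 20.25 − 36)/76.5 = 56.5/76.5 ≈ 0.738562
C = arccos(0.738562) ≈ 42.3909°

C = 42.39°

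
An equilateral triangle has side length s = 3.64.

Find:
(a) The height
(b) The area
(a) The height splits the triangle into two 30-60-90 halves: h = s·√3/2 = 3.64·1.73205/2 ≈ 6.30466/2 ≈ 3.15233
(b) Area = (√3/4)·s² = (√3/4)·3.64² = (√3/4)·13.2496 ≈ 0.433013·13.2496 ≈ 5.73725

Height = 3.152, Area = 5.737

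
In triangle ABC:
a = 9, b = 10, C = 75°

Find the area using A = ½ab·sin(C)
A = ½·a·b·sin(C) = ½·9·10·sin(75°)
sin(75°) ≈ 0.965926
A ≈ ½·90·0.965926 = 45·0.965926 ≈ 43.4667

Area = 43.47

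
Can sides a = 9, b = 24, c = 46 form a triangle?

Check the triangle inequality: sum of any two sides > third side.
a + b vs c: 9 + 24 = 33 ≤ 46  ✗
a + c vs b: 9 + 46 = 55 > 24  ✓
b + c vs a: 24 + 46 = 70 > 9  ✓

No: 9 + 24 = 33 is not > 46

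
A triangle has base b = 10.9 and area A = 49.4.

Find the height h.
A = ½·b·h  ⇒  h = 2A/b = 2·49.4/10.9 = 98.8/10.9 ≈ 9.06422

h = 9.064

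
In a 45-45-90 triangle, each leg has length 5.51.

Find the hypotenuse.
In a 45-45-90 triangle the sides are in ratio 1 : 1 : √2, so hypotenuse = leg·√2.
Hypotenuse = 5.51·√2 ≈ 5.51·1.41421 ≈ 7.79232

Hypotenuse = 5.51√2 = 7.792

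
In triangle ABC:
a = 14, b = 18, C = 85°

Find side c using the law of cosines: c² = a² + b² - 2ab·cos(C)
c² = 14² + 18² − 2·14·18·cos(85°)
cos(85°) ≈ 0.0871557
c² ≈ 196 + 324 − 504·(0.0871557) ≈ 520 − 43.9265 ≈ 476.074
c ≈ √476.074 ≈ 21.8191

c = 21.82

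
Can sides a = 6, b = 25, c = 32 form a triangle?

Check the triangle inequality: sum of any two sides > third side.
a + b vs c: 6 + 25 = 31 ≤ 32  ✗
a + c vs b: 6 + 32 = 38 > 25  ✓
b + c vs a: 25 + 32 = 57 > 6  ✓

No: 6 + 25 = 31 is not > 32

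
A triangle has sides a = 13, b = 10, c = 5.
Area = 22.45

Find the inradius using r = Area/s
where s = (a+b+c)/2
s = (13 + 10 + 5)/2 = 28/2 = 14
r = Area/s = 22.45/14 ≈ 1.60357

r = 1.604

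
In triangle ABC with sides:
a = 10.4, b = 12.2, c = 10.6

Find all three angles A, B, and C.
Law of cosines for each angle (a² = 108.16, b² = 148.84, c² = 112.36):
cos(A) = (b² + c² − a²)/(2bc) = (148.84 + 112.36 − 108.16)/(2·12.2·10.6) = 153.04/258.64 ≈ 0.59171  ⇒  A ≈ 53.7215°
cos(B) = (a² + c² − b²)/(2ac) = (108.16 + 112.36 − 148.84)/(2·10.4·10.6) = 71.68/220.48 ≈ 0.325109  ⇒  B ≈ 71.0278°
cos(C) = (a² + b² − c²)/(2ab) = (108.16 + 148.84 − 112.36)/(2·10.4·12.2) = 144.64/253.76 ≈ 0.569987  ⇒  C ≈ 55.2507°
Check: A + B + C ≈ 180°

A = 53.72°, B = 71.03°, C = 55.25°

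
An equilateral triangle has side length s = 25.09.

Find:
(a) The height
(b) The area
(a) The height splits the triangle into two 30-60-90 halves: h = s·√3/2 = 25.09·1.73205/2 ≈ 43.4572/2 ≈ 21.7286
(b) Area = (√3/4)·s² = (√3/4)·25.09² = (√3/4)·629.5081 ≈ 0.433013·629.5081 ≈ 272.585

Height = 21.73, Area = 272.6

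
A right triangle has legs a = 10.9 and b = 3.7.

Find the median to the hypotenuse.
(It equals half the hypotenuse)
Hypotenuse c = √(a² + b²) = √(118.81 + 13.69) = √132.5 ≈ 11.5109
Median to hypotenuse = c/2 ≈ 11.5109/2 ≈ 5.75543

Median = 5.755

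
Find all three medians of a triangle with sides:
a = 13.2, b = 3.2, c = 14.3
Median formula: m_a = ½√(2b² + 2c² − a²) (and cyclically). a² = 174.24, b² = 10.24, c² = 204.49.
m_a = ½√(2·10.24 + 2·204.49 − 174.24) = ½√255.22 ≈ ½·15.9756 ≈ 7.9878
m_b = ½√(2·174.24 + 2·204.49 − 10.24) = ½√747.22 ≈ ½·27.3353 ≈ 13.6677
m_c = ½√(2·174.24 + 2·10.24 − 204.49) = ½√164.47 ≈ ½·12.8246 ≈ 6.41229

m_a = 7.988, m_b = 13.67, m_c = 6.412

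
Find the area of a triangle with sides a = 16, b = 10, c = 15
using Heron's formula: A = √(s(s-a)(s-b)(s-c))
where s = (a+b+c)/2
s = (16 + 10 + 15)/2 = 41/2 = 20.5
s − a = 4.5, s − b = 10.5, s − c = 5.5
s(s−a)(s−b)(s−c) = 20.5·4.5·10.5·5.5 = 5327.4375
Area = √5327.4375 ≈ 72.9893

s = 20.5, Area = 72.99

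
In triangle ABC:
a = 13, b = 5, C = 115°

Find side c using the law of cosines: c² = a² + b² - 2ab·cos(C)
c² = 13² + 5² − 2·13·5·cos(115°)
cos(115°) ≈ -0.422618
c² ≈ 169 + 25 − 130·(-0.422618) ≈ 194 + 54.9404 ≈ 248.94
c ≈ √248.94 ≈ 15.7778

c = 15.78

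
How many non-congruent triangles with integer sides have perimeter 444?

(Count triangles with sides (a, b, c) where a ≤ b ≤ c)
Let a ≤ b ≤ c with a + b + c = 444. The only binding inequality is a + b > c, i.e. 444 − c > c, so c < 444/2; and c ≥ 444/3 since c is the largest side.
So 148 ≤ c ≤ 221. For each c, b runs from ⌈(444 − c)/2⌉ up to c (then a = 444 − b − c satisfies 1 ≤ a ≤ b automatically), giving c − ⌈(444 − c)/2⌉ + 1 choices.
Summing over c: 1 + 2 + 4 + 5 + … + 109 + 110  (74 terms, c = 148, …, 221) = 4107
Check (closed form: nearest integer to p²/48 for even p, (p+3)²/48 for odd p): 444²/48 = 197136/48 ≈ 4107.00 → 4107

4107 triangles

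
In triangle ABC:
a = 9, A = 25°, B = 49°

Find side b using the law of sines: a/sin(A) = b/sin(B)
a/sin(A) = b/sin(B)  ⇒  b = a·sin(B)/sin(A) = 9·sin(49°)/sin(25°)
sin(49°) ≈ 0.75471, sin(25°) ≈ 0.422618
b ≈ 9·0.75471/0.422618 ≈ 6.79239/0.422618 ≈ 16.0722

b = 16.07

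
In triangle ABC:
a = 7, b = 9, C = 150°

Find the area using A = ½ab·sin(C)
A = ½·a·b·sin(C) = ½·7·9·sin(150°)
sin(150°) ≈ 0.5
A ≈ ½·63·0.5 = 31.5·0.5 ≈ 15.75

Area = 15.75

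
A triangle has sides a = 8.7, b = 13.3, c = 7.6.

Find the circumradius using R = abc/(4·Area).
First find the area with Heron's formula.
s = (8.7 + 13.3 + 7.6)/2 = 14.8
Area = √(s(s−a)(s−b)(s−c)) = √(14.8·6.1·1.5·7.2) ≈ √975.024 ≈ 31.2254
abc = 8.7·13.3·7.6 = 879.396
R = abc/(4·Area) ≈ 879.396/(4·31.2254) = 879.396/124.901 ≈ 7.04072

R = 7.041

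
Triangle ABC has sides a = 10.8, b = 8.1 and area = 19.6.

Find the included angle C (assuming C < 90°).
Area = ½·a·b·sin(C)  ⇒  sin(C) = 2·Area/(a·b) = 2·19.6/(10.8·8.1) = 39.2/87.48 ≈ 0.448102
C = arcsin(0.448102) ≈ 26.622° (taking the acute solution since C < 90°)

C = 26.62°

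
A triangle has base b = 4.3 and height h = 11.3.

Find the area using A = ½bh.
A = ½·b·h = ½·4.3·11.3 = ½·48.59 = 24.295

Area = 24.295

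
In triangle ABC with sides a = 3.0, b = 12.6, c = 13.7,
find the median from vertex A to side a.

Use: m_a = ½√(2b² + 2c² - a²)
m_a = ½√(2·12.6² + 2·13.7² − 3.0²) = ½√(2·158.76 + 2·187.69 − 9) = ½√(317.52 + 375.38 − 9) = ½√683.9
√683.9 ≈ 26.1515, so m_a ≈ 13.0757

m_a = 13.08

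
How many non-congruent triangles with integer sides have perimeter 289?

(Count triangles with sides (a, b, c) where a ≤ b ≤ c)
Let a ≤ b ≤ c with a + b + c = 289. The only binding inequality is a + b > c, i.e. 289 − c > c, so c < 289/2; and c ≥ 289/3 since c is the largest side.
So 97 ≤ c ≤ 144. For each c, b runs from ⌈(289 − c)/2⌉ up to c (then a = 289 − b − c satisfies 1 ≤ a ≤ b automatically), giving c − ⌈(289 − c)/2⌉ + 1 choices.
Summing over c: 2 + 3 + 5 + 6 + … + 71 + 72  (48 terms, c = 97, …, 144) = 1776
Check (closed form: nearest integer to p²/48 for even p, (p+3)²/48 for odd p): (289+3)²/48 = 292²/48 = 85264/48 ≈ 1776.33 → 1776

1776 triangles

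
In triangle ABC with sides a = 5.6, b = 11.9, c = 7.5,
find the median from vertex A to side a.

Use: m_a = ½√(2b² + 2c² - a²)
m_a = ½√(2·11.9² + 2·7.5² − 5.6²) = ½√(2·141.61 + 2·56.25 − 31.36) = ½√(283.22 + 112.5 − 31.36) = ½√364.36
√364.36 ≈ 19.0882, so m_a ≈ 9.54411

m_a = 9.544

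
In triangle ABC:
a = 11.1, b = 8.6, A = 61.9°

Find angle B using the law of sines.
a/sin(A) = b/sin(B)  ⇒  sin(B) = b·sin(A)/a = 8.6·sin(61.9°)/11.1
sin(61.9°) ≈ 0.882127
sin(B) ≈ 8.6·0.882127/11.1 ≈ 7.58629/11.1 ≈ 0.68345
B = arcsin(0.68345) ≈ 43.1138°
(Since b ≤ a we need B ≤ A, so the obtuse alternative 180° − 43.1138° ≈ 136.886° is rejected.)

B = 43.11°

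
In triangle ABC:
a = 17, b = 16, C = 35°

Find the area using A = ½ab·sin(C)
A = ½·a·b·sin(C) = ½·17·16·sin(35°)
sin(35°) ≈ 0.573576
A ≈ ½·272·0.573576 = 136·0.573576 ≈ 78.0064

Area = 78.01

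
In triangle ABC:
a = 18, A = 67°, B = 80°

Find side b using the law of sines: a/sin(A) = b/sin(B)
a/sin(A) = b/sin(B)  ⇒  b = a·sin(B)/sin(A) = 18·sin(80°)/sin(67°)
sin(80°) ≈ 0.984808, sin(67°) ≈ 0.920505
b ≈ 18·0.984808/0.920505 ≈ 17.7265/0.920505 ≈ 19.2574

b = 19.26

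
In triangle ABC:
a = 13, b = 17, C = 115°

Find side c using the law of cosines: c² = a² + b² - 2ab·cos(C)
c² = 13² + 17² − 2·13·17·cos(115°)
cos(115°) ≈ -0.422618
c² ≈ 169 + 289 − 442·(-0.422618) ≈ 458 + 186.797 ≈ 644.797
c ≈ √644.797 ≈ 25.3929

c = 25.39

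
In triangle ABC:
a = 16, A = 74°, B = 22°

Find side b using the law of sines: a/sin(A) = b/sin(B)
a/sin(A) = b/sin(B)  ⇒  b = a·sin(B)/sin(A) = 16·sin(22°)/sin(74°)
sin(22°) ≈ 0.374607, sin(74°) ≈ 0.961262
b ≈ 16·0.374607/0.961262 ≈ 5.99371/0.961262 ≈ 6.23525

b = 6.235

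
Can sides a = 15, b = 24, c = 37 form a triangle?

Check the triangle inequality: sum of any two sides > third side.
a + b vs c: 15 + 24 = 39 > 37  ✓
a + c vs b: 15 + 37 = 52 > 24  ✓
b + c vs a: 24 + 37 = 61 > 15  ✓

Yes, triangle inequality satisfied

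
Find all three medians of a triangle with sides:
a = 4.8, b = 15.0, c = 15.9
Median formula: m_a = ½√(2b² + 2c² − a²) (and cyclically). a² = 23.04, b² = 225, c² = 252.81.
m_a = ½√(2·225 + 2·252.81 − 23.04) = ½√932.58 ≈ ½·30.5382 ≈ 15.2691
m_b = ½√(2·23.04 + 2·252.81 − 225) = ½√326.7 ≈ ½·18.0748 ≈ 9.03742
m_c = ½√(2·23.04 + 2·225 − 252.81) = ½√243.27 ≈ ½·15.5971 ≈ 7.79856

m_a = 15.27, m_b = 9.037, m_c = 7.799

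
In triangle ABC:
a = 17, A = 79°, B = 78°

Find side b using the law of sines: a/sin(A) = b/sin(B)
a/sin(A) = b/sin(B)  ⇒  b = a·sin(B)/sin(A) = 17·sin(78°)/sin(79°)
sin(78°) ≈ 0.978148, sin(79°) ≈ 0.981627
b ≈ 17·0.978148/0.981627 ≈ 16.6285/0.981627 ≈ 16.9397

b = 16.94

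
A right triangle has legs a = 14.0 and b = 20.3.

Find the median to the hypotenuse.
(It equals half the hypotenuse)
Hypotenuse c = √(a² + b²) = √(196 + 412.09) = √608.09 ≈ 24.6595
Median to hypotenuse = c/2 ≈ 24.6595/2 ≈ 12.3297

Median = 12.33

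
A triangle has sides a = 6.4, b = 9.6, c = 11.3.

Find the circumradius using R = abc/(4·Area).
First find the area with Heron's formula.
s = (6.4 + 9.6 + 11.3)/2 = 13.65
Area = √(s(s−a)(s−b)(s−c)) = √(13.65·7.25·4.05·2.35) ≈ √941.876 ≈ 30.69
abc = 6.4·9.6·11.3 = 694.272
R = abc/(4·Area) ≈ 694.272/(4·30.69) = 694.272/122.76 ≈ 5.65552

R = 5.656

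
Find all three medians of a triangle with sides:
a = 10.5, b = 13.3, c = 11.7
Median formula: m_a = ½√(2b² + 2c² − a²) (and cyclically). a² = 110.25, b² = 176.89, c² = 136.89.
m_a = ½√(2·176.89 + 2·136.89 − 110.25) = ½√517.31 ≈ ½·22.7444 ≈ 11.3722
m_b = ½√(2·110.25 + 2·136.89 − 176.89) = ½√317.39 ≈ ½·17.8154 ≈ 8.90772
m_c = ½√(2·110.25 + 2·176.89 − 136.89) = ½√437.39 ≈ ½·20.9139 ≈ 10.4569

m_a = 11.37, m_b = 8.908, m_c = 10.46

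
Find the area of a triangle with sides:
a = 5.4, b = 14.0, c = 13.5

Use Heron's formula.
s = (5.4 + 14.0 + 13.5)/2 = 32.9/2 = 16.45
s − a = 11.05, s − b = 2.45, s − c = 2.95
s(s−a)(s−b)(s−c) = 16.45·11.05·2.45·2.95 ≈ 1313.76
Area = √1313.76 ≈ 36.2458

Area = 36.25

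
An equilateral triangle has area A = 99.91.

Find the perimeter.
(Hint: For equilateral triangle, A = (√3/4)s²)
A = (√3/4)s²  ⇒  s² = 4A/√3 = 4·99.91/√3 = 399.64/1.73205 ≈ 230.732
s ≈ √230.732 ≈ 15.1899
Perimeter = 3s ≈ 3·15.1899 ≈ 45.5696

Perimeter = 45.57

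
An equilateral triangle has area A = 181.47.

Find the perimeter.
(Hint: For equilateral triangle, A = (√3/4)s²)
A = (√3/4)s²  ⇒  s² = 4A/√3 = 4·181.47/√3 = 725.88/1.73205 ≈ 419.087
s ≈ √419.087 ≈ 20.4716
Perimeter = 3s ≈ 3·20.4716 ≈ 61.4148

Perimeter = 61.41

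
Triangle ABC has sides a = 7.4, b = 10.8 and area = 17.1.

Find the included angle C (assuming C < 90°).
Area = ½·a·b·sin(C)  ⇒  sin(C) = 2·Area/(a·b) = 2·17.1/(7.4·10.8) = 34.2/79.92 ≈ 0.427928
C = arcsin(0.427928) ≈ 25.3361° (taking the acute solution since C < 90°)

C = 25.34°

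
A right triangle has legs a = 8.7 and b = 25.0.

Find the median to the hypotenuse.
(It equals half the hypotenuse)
Hypotenuse c = √(a² + b²) = √(75.69 + 625) = √700.69 ≈ 26.4705
Median to hypotenuse = c/2 ≈ 26.4705/2 ≈ 13.2353

Median = 13.24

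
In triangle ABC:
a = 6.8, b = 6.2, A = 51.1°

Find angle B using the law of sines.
a/sin(A) = b/sin(B)  ⇒  sin(B) = b·sin(A)/a = 6.2·sin(51.1°)/6.8
sin(51.1°) ≈ 0.778243
sin(B) ≈ 6.2·0.778243/6.8 ≈ 4.82511/6.8 ≈ 0.709575
B = arcsin(0.709575) ≈ 45.2003°
(Since b ≤ a we need B ≤ A, so the obtuse alternative 180° − 45.2003° ≈ 134.8° is rejected.)

B = 45.2°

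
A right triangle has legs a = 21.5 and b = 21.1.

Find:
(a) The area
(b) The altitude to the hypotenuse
(a) The legs are perpendicular, so Area = ½·a·b = ½·21.5·21.1 = ½·453.65 = 226.825
(b) Hypotenuse c = √(a² + b²) = √(462.25 + 445.21) = √907.46 ≈ 30.1241
    Area = ½·c·h_c  ⇒  h_c = 2·Area/c = 453.65/30.1241 ≈ 15.0594

Area = 226.825, h_c = 15.06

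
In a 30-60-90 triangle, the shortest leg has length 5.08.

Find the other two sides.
In a 30-60-90 triangle the sides are in ratio 1 : √3 : 2 (short leg : long leg : hypotenuse).
Long leg = 5.08·√3 ≈ 5.08·1.73205 ≈ 8.79882
Hypotenuse = 2·5.08 = 10.16

Long leg = 5.08√3 = 8.799, Hypotenuse = 10.16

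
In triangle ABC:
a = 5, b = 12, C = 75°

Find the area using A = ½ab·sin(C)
A = ½·a·b·sin(C) = ½·5·12·sin(75°)
sin(75°) ≈ 0.965926
A ≈ ½·60·0.965926 = 30·0.965926 ≈ 28.9778

Area = 28.98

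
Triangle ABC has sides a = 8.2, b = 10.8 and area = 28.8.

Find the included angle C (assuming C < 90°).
Area = ½·a·b·sin(C)  ⇒  sin(C) = 2·Area/(a·b) = 2·28.8/(8.2·10.8) = 57.6/88.56 ≈ 0.650407
C = arcsin(0.650407) ≈ 40.5723° (taking the acute solution since C < 90°)

C = 40.57°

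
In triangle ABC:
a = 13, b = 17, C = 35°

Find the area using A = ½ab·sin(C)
A = ½·a·b·sin(C) = ½·13·17·sin(35°)
sin(35°) ≈ 0.573576
A ≈ ½·221·0.573576 = 110.5·0.573576 ≈ 63.3802

Area = 63.38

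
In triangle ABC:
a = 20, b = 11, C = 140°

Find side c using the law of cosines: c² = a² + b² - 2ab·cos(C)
c² = 20² + 11² − 2·20·11·cos(140°)
cos(140°) ≈ -0.766044
c² ≈ 400 + 121 − 440·(-0.766044) ≈ 521 + 337.06 ≈ 858.06
c ≈ √858.06 ≈ 29.2927

c = 29.29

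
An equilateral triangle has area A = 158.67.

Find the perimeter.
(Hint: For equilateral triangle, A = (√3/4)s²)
A = (√3/4)s²  ⇒  s² = 4A/√3 = 4·158.67/√3 = 634.68/1.73205 ≈ 366.433
s ≈ √366.433 ≈ 19.1424
Perimeter = 3s ≈ 3·19.1424 ≈ 57.4273

Perimeter = 57.43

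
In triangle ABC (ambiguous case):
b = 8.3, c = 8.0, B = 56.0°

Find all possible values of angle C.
b/sin(B) = c/sin(C)  ⇒  sin(C) = c·sin(B)/b = 8.0·sin(56.0°)/8.3
sin(56.0°) ≈ 0.829038
sin(C) ≈ 8.0·0.829038/8.3 ≈ 6.6323/8.3 ≈ 0.799072
Candidate 1: C₁ = arcsin(0.799072) ≈ 53.0416°  →  A = 180° − 56.0° − 53.0416° ≈ 70.9584° > 0, valid
Candidate 2: C₂ = 180° − C₁ ≈ 126.958°  →  A = 180° − 56.0° − 126.958° ≈ -2.9584° ≤ 0, not a valid triangle

C = 53.04° (one solution)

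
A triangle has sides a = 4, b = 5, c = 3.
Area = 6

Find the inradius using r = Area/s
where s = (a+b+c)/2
s = (4 + 5 + 3)/2 = 12/2 = 6
r = Area/s = 6/6 ≈ 1

r = 1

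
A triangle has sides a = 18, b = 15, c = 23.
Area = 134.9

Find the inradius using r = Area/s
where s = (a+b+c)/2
s = (18 + 15 + 23)/2 = 56/2 = 28
r = Area/s = 134.9/28 ≈ 4.81786

r = 4.818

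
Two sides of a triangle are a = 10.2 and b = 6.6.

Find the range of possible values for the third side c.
Triangle inequality: |a − b| < c < a + b
|a − b| = |10.2 − 6.6| = 3.6
a + b = 10.2 + 6.6 = 16.8

3.6 < c < 16.8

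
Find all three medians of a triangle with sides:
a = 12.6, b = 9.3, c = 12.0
Median formula: m_a = ½√(2b² + 2c² − a²) (and cyclically). a² = 158.76, b² = 86.49, c² = 144.
m_a = ½√(2·86.49 + 2·144 − 158.76) = ½√302.22 ≈ ½·17.3845 ≈ 8.69224
m_b = ½√(2·158.76 + 2·144 − 86.49) = ½√519.03 ≈ ½·22.7822 ≈ 11.3911
m_c = ½√(2·158.76 + 2·86.49 − 144) = ½√346.5 ≈ ½·18.6145 ≈ 9.30726

m_a = 8.692, m_b = 11.39, m_c = 9.307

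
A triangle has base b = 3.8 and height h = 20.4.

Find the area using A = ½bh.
A = ½·b·h = ½·3.8·20.4 = ½·77.52 = 38.76

Area = 38.76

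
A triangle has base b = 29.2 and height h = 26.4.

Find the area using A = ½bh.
A = ½·b·h = ½·29.2·26.4 = ½·770.88 = 385.44

Area = 385.44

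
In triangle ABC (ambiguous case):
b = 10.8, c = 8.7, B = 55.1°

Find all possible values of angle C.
b/sin(B) = c/sin(C)  ⇒  sin(C) = c·sin(B)/b = 8.7·sin(55.1°)/10.8
sin(55.1°) ≈ 0.820152
sin(C) ≈ 8.7·0.820152/10.8 ≈ 7.13532/10.8 ≈ 0.660678
Candidate 1: C₁ = arcsin(0.660678) ≈ 41.3516°  →  A = 180° − 55.1° − 41.3516° ≈ 83.5484° > 0, valid
Candidate 2: C₂ = 180° − C₁ ≈ 138.648°  →  A = 180° − 55.1° − 138.648° ≈ -13.7484° ≤ 0, not a valid triangle

C = 41.35° (one solution)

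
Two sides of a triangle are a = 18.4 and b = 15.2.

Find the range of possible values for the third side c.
Triangle inequality: |a − b| < c < a + b
|a − b| = |18.4 − 15.2| = 3.2
a + b = 18.4 + 15.2 = 33.6

3.2 < c < 33.6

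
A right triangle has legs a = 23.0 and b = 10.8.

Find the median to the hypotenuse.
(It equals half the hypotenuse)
Hypotenuse c = √(a² + b²) = √(529 + 116.64) = √645.64 ≈ 25.4094
Median to hypotenuse = c/2 ≈ 25.4094/2 ≈ 12.7047

Median = 12.7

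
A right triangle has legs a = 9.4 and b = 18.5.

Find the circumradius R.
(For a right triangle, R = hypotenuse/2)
Hypotenuse c = √(a² + b²) = √(88.36 + 342.25) = √430.61 ≈ 20.7511
R = c/2 ≈ 20.7511/2 ≈ 10.3756

R = 10.38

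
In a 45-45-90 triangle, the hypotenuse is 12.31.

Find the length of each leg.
In a 45-45-90 triangle hypotenuse = leg·√2, so leg = hypotenuse/√2.
Leg = 12.31/√2 ≈ 12.31/1.41421 ≈ 8.70448

Each leg = 8.704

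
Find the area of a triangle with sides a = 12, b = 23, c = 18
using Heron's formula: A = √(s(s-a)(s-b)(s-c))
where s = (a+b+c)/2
s = (12 + 23 + 18)/2 = 53/2 = 26.5
s − a = 14.5, s − b = 3.5, s − c = 8.5
s(s−a)(s−b)(s−c) = 26.5·14.5·3.5·8.5 = 11431.4375
Area = √11431.4375 ≈ 106.918

s = 26.5, Area = 106.9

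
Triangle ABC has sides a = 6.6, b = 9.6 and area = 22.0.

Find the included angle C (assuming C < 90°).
Area = ½·a·b·sin(C)  ⇒  sin(C) = 2·Area/(a·b) = 2·22.0/(6.6·9.6) = 44/63.36 ≈ 0.694444
C = arcsin(0.694444) ≈ 43.983° (taking the acute solution since C < 90°)

C = 43.98°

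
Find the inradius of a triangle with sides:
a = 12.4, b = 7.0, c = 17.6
r = Area/s where s is the semi-perimeter.
s = (12.4 + 7.0 + 17.6)/2 = 37/2 = 18.5
Area = √(s(s−a)(s−b)(s−c)) = √(18.5·6.1·11.5·0.9) ≈ √1168 ≈ 34.176
r ≈ 34.176/18.5 ≈ 1.84735

r = 1.847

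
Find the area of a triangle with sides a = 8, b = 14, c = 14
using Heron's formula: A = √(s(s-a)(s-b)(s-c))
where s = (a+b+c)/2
s = (8 + 14 + 14)/2 = 36/2 = 18
s − a = 10, s − b = 4, s − c = 4
s(s−a)(s−b)(s−c) = 18·10·4·4 = 2880
Area = √2880 ≈ 53.6656

s = 18.0, Area = 53.67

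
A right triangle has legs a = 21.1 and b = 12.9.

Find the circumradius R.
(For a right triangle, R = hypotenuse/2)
Hypotenuse c = √(a² + b²) = √(445.21 + 166.41) = √611.62 ≈ 24.731
R = c/2 ≈ 24.731/2 ≈ 12.3655

R = 12.37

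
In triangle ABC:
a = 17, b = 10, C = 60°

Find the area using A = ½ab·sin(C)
A = ½·a·b·sin(C) = ½·17·10·sin(60°)
sin(60°) ≈ 0.866025
A ≈ ½·170·0.866025 = 85·0.866025 ≈ 73.6122

Area = 73.61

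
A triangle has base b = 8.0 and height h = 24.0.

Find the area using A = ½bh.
A = ½·b·h = ½·8.0·24.0 = ½·192 = 96

Area = 96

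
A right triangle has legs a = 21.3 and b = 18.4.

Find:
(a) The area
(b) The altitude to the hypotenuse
(a) The legs are perpendicular, so Area = ½·a·b = ½·21.3·18.4 = ½·391.92 = 195.96
(b) Hypotenuse c = √(a² + b²) = √(453.69 + 338.56) = √792.25 ≈ 28.1469
    Area = ½·c·h_c  ⇒  h_c = 2·Area/c = 391.92/28.1469 ≈ 13.9241

Area = 195.96, h_c = 13.92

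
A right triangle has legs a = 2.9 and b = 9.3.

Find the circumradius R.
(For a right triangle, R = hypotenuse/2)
Hypotenuse c = √(a² + b²) = √(8.41 + 86.49) = √94.9 ≈ 9.74166
R = c/2 ≈ 9.74166/2 ≈ 4.87083

R = 4.871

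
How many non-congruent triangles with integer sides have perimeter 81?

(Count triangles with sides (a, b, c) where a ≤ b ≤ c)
Let a ≤ b ≤ c with a + b + c = 81. The only binding inequality is a + b > c, i.e. 81 − c > c, so c < 81/2; and c ≥ 81/3 since c is the largest side.
So 27 ≤ c ≤ 40. For each c, b runs from ⌈(81 − c)/2⌉ up to c (then a = 81 − b − c satisfies 1 ≤ a ≤ b automatically), giving c − ⌈(81 − c)/2⌉ + 1 choices.
Summing over c: 1 + 2 + 4 + 5 + … + 19 + 20  (14 terms, c = 27, …, 40) = 147
Check (closed form: nearest integer to p²/48 for even p, (p+3)²/48 for odd p): (81+3)²/48 = 84²/48 = 7056/48 ≈ 147.00 → 147

147 triangles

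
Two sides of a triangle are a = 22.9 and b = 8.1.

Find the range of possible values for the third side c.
Triangle inequality: |a − b| < c < a + b
|a − b| = |22.9 − 8.1| = 14.8
a + b = 22.9 + 8.1 = 31

14.8 < c < 31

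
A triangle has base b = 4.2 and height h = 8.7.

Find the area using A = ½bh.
A = ½·b·h = ½·4.2·8.7 = ½·36.54 = 18.27

Area = 18.27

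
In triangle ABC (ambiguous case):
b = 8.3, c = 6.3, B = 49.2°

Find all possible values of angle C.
b/sin(B) = c/sin(C)  ⇒  sin(C) = c·sin(B)/b = 6.3·sin(49.2°)/8.3
sin(49.2°) ≈ 0.756995
sin(C) ≈ 6.3·0.756995/8.3 ≈ 4.76907/8.3 ≈ 0.574587
Candidate 1: C₁ = arcsin(0.574587) ≈ 35.0707°  →  A = 180° − 49.2° − 35.0707° ≈ 95.7293° > 0, valid
Candidate 2: C₂ = 180° − C₁ ≈ 144.929°  →  A = 180° − 49.2° − 144.929° ≈ -14.1293° ≤ 0, not a valid triangle

C = 35.07° (one solution)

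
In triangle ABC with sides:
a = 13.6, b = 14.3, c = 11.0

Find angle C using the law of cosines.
c² = a² + b² − 2ab·cos(C)  ⇒  cos(C) = (a² + b² − c²)/(2ab)
cos(C) = (13.6² + 14.3² − 11.0²)/(2·13.6·14.3) = (184.96 + 204.49 − 121)/388.96 = 268.45/388.96 ≈ 0.690174
C = arccos(0.690174) ≈ 46.3561°

C = 46.36°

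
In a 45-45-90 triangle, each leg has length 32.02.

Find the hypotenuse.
In a 45-45-90 triangle the sides are in ratio 1 : 1 : √2, so hypotenuse = leg·√2.
Hypotenuse = 32.02·√2 ≈ 32.02·1.41421 ≈ 45.2831

Hypotenuse = 32.02√2 = 45.28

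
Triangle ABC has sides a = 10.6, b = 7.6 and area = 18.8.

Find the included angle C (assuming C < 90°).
Area = ½·a·b·sin(C)  ⇒  sin(C) = 2·Area/(a·b) = 2·18.8/(10.6·7.6) = 37.6/80.56 ≈ 0.466733
C = arcsin(0.466733) ≈ 27.8224° (taking the acute solution since C < 90°)

C = 27.82°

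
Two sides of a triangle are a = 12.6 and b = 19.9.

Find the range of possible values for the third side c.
Triangle inequality: |a − b| < c < a + b
|a − b| = |12.6 − 19.9| = 7.3
a + b = 12.6 + 19.9 = 32.5

7.3 < c < 32.5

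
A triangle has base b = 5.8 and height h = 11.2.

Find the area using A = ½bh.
A = ½·b·h = ½·5.8·11.2 = ½·64.96 = 32.48

Area = 32.48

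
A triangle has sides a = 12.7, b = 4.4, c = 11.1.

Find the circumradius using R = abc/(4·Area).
First find the area with Heron's formula.
s = (12.7 + 4.4 + 11.1)/2 = 14.1
Area = √(s(s−a)(s−b)(s−c)) = √(14.1·1.4·9.7·3) ≈ √574.434 ≈ 23.9674
abc = 12.7·4.4·11.1 = 620.268
R = abc/(4·Area) ≈ 620.268/(4·23.9674) = 620.268/95.8694 ≈ 6.46993

R = 6.47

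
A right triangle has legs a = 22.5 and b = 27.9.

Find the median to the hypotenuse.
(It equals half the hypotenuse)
Hypotenuse c = √(a² + b²) = √(506.25 + 778.41) = √1284.66 ≈ 35.8422
Median to hypotenuse = c/2 ≈ 35.8422/2 ≈ 17.9211

Median = 17.92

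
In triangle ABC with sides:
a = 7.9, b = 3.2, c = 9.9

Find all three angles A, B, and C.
Law of cosines for each angle (a² = 62.41, b² = 10.24, c² = 98.01):
cos(A) = (b² + c² − a²)/(2bc) = (10.24 + 98.01 − 62.41)/(2·3.2·9.9) = 45.84/63.36 ≈ 0.723485  ⇒  A ≈ 43.657°
cos(B) = (a² + c² − b²)/(2ac) = (62.41 + 98.01 − 10.24)/(2·7.9·9.9) = 150.18/156.42 ≈ 0.960107  ⇒  B ≈ 16.2382°
cos(C) = (a² + b² − c²)/(2ab) = (62.41 + 10.24 − 98.01)/(2·7.9·3.2) = -25.36/50.56 ≈ -0.501582  ⇒  C ≈ 120.105°
Check: A + B + C ≈ 180°

A = 43.66°, B = 16.24°, C = 120.1°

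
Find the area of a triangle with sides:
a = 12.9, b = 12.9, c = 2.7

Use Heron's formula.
s = (12.9 + 12.9 + 2.7)/2 = 28.5/2 = 14.25
s − a = 1.35, s − b = 1.35, s − c = 11.55
s(s−a)(s−b)(s−c) = 14.25·1.35·1.35·11.55 ≈ 299.961
Area = √299.961 ≈ 17.3194

Area = 17.32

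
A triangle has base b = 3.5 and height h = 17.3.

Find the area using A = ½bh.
A = ½·b·h = ½·3.5·17.3 = ½·60.55 = 30.275

Area = 30.275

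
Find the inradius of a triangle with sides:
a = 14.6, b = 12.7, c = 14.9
r = Area/s where s is the semi-perimeter.
s = (14.6 + 12.7 + 14.9)/2 = 42.2/2 = 21.1
Area = √(s(s−a)(s−b)(s−c)) = √(21.1·6.5·8.4·6.2) ≈ √7142.77 ≈ 84.5149
r ≈ 84.5149/21.1 ≈ 4.00545

r = 4.005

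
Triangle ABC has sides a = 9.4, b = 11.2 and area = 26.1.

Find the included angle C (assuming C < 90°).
Area = ½·a·b·sin(C)  ⇒  sin(C) = 2·Area/(a·b) = 2·26.1/(9.4·11.2) = 52.2/105.28 ≈ 0.495821
C = arcsin(0.495821) ≈ 29.7239° (taking the acute solution since C < 90°)

C = 29.72°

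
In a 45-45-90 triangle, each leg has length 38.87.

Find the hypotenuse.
In a 45-45-90 triangle the sides are in ratio 1 : 1 : √2, so hypotenuse = leg·√2.
Hypotenuse = 38.87·√2 ≈ 38.87·1.41421 ≈ 54.9705

Hypotenuse = 38.87√2 = 54.97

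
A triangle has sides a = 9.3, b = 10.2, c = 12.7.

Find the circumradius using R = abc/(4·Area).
First find the area with Heron's formula.
s = (9.3 + 10.2 + 12.7)/2 = 16.1
Area = √(s(s−a)(s−b)(s−c)) = √(16.1·6.8·5.9·3.4) ≈ √2196.17 ≈ 46.8633
abc = 9.3·10.2·12.7 = 1204.722
R = abc/(4·Area) ≈ 1204.722/(4·46.8633) = 1204.722/187.453 ≈ 6.42679

R = 6.427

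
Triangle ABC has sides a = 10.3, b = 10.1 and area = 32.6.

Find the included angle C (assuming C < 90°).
Area = ½·a·b·sin(C)  ⇒  sin(C) = 2·Area/(a·b) = 2·32.6/(10.3·10.1) = 65.2/104.03 ≈ 0.626742
C = arcsin(0.626742) ≈ 38.8102° (taking the acute solution since C < 90°)

C = 38.81°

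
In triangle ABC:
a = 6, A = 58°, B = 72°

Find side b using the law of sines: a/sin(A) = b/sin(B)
a/sin(A) = b/sin(B)  ⇒  b = a·sin(B)/sin(A) = 6·sin(72°)/sin(58°)
sin(72°) ≈ 0.951057, sin(58°) ≈ 0.848048
b ≈ 6·0.951057/0.848048 ≈ 5.70634/0.848048 ≈ 6.72879

b = 6.729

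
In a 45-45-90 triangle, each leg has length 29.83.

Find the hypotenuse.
In a 45-45-90 triangle the sides are in ratio 1 : 1 : √2, so hypotenuse = leg·√2.
Hypotenuse = 29.83·√2 ≈ 29.83·1.41421 ≈ 42.186

Hypotenuse = 29.83√2 = 42.19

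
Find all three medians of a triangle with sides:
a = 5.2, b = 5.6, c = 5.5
Median formula: m_a = ½√(2b² + 2c² − a²) (and cyclically). a² = 27.04, b² = 31.36, c² = 30.25.
m_a = ½√(2·31.36 + 2·30.25 − 27.04) = ½√96.18 ≈ ½·9.80714 ≈ 4.90357
m_b = ½√(2·27.04 + 2·30.25 − 31.36) = ½√83.22 ≈ ½·9.1225 ≈ 4.56125
m_c = ½√(2·27.04 + 2·31.36 − 30.25) = ½√86.55 ≈ ½·9.30323 ≈ 4.65161

m_a = 4.904, m_b = 4.561, m_c = 4.652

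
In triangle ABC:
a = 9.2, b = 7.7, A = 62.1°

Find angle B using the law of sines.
a/sin(A) = b/sin(B)  ⇒  sin(B) = b·sin(A)/a = 7.7·sin(62.1°)/9.2
sin(62.1°) ≈ 0.883766
sin(B) ≈ 7.7·0.883766/9.2 ≈ 6.805/9.2 ≈ 0.739673
B = arcsin(0.739673) ≈ 47.7036°
(Since b ≤ a we need B ≤ A, so the obtuse alternative 180° − 47.7036° ≈ 132.296° is rejected.)

B = 47.7°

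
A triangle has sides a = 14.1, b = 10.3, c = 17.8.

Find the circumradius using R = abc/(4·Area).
First find the area with Heron's formula.
s = (14.1 + 10.3 + 17.8)/2 = 21.1
Area = √(s(s−a)(s−b)(s−c)) = √(21.1·7·10.8·3.3) ≈ √5264.03 ≈ 72.5536
abc = 14.1·10.3·17.8 = 2585.094
R = abc/(4·Area) ≈ 2585.094/(4·72.5536) = 2585.094/290.214 ≈ 8.90753

R = 8.908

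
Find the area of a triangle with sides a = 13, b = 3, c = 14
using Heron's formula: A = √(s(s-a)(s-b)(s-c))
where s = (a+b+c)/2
s = (13 + 3 + 14)/2 = 30/2 = 15
s − a = 2, s − b = 12, s − c = 1
s(s−a)(s−b)(s−c) = 15·2·12·1 = 360
Area = √360 ≈ 18.9737

s = 15.0, Area = 18.97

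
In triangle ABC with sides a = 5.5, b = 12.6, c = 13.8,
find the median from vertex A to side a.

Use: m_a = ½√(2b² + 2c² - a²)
m_a = ½√(2·12.6² + 2·13.8² − 5.5²) = ½√(2·158.76 + 2·190.44 − 30.25) = ½√(317.52 + 380.88 − 30.25) = ½√668.15
√668.15 ≈ 25.8486, so m_a ≈ 12.9243

m_a = 12.92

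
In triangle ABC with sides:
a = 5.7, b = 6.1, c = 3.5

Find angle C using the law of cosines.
c² = a² + b² − 2ab·cos(C)  ⇒  cos(C) = (a² + b² − c²)/(2ab)
cos(C) = (5.7² + 6.1² − 3.5²)/(2·5.7·6.1) = (32.49 + 37.21 − 12.25)/69.54 = 57.45/69.54 ≈ 0.826143
C = arccos(0.826143) ≈ 34.2954°

C = 34.3°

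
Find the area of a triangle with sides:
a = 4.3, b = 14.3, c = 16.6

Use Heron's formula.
s = (4.3 + 14.3 + 16.6)/2 = 35.2/2 = 17.6
s − a = 13.3, s − b = 3.3, s − c = 1
s(s−a)(s−b)(s−c) = 17.6·13.3·3.3·1 ≈ 772.464
Area = √772.464 ≈ 27.7932

Area = 27.79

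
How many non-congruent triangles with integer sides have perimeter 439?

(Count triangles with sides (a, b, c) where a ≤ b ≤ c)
Let a ≤ b ≤ c with a + b + c = 439. The only binding inequality is a + b > c, i.e. 439 − c > c, so c < 439/2; and c ≥ 439/3 since c is the largest side.
So 147 ≤ c ≤ 219. For each c, b runs from ⌈(439 − c)/2⌉ up to c (then a = 439 − b − c satisfies 1 ≤ a ≤ b automatically), giving c − ⌈(439 − c)/2⌉ + 1 choices.
Summing over c: 2 + 3 + 5 + 6 + … + 108 + 110  (73 terms, c = 147, …, 219) = 4070
Check (closed form: nearest integer to p²/48 for even p, (p+3)²/48 for odd p): (439+3)²/48 = 442²/48 = 195364/48 ≈ 4070.08 → 4070

4070 triangles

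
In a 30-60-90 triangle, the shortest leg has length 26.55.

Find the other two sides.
In a 30-60-90 triangle the sides are in ratio 1 : √3 : 2 (short leg : long leg : hypotenuse).
Long leg = 26.55·√3 ≈ 26.55·1.73205 ≈ 45.9859
Hypotenuse = 2·26.55 = 53.1

Long leg = 26.55√3 = 45.99, Hypotenuse = 53.1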